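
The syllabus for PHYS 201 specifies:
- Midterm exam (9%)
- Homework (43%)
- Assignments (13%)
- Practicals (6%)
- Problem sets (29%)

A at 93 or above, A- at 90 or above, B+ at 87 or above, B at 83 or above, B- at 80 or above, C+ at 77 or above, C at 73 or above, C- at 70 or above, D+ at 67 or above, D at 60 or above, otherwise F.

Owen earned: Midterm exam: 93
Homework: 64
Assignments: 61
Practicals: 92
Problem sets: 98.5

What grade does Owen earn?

C+

Weighted total:
  Midterm exam 93 × 0.09 = 8.37
  Homework 64 × 0.43 = 27.52
  Assignments 61 × 0.13 = 7.93
  Practicals 92 × 0.06 = 5.52
  Problem sets 98.5 × 0.29 = 28.565
Sum = 77.905
77.905 is ≥ 77 and < 80 → C+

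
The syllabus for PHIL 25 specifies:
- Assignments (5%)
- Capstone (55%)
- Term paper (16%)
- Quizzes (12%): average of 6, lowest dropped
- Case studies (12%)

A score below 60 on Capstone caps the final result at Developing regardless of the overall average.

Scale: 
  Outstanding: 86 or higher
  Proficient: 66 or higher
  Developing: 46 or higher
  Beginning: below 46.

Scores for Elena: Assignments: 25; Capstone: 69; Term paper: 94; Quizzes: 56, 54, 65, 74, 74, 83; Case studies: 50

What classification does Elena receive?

Quizzes: drop 54 → average of remaining 5 = 352/5 = 70.4
Capstone score 69 ≥ 60: minimum met.
Weighted total:
  Assignments 25 × 0.05 = 1.25
  Capstone 69 × 0.55 = 37.95
  Term paper 94 × 0.16 = 15.04
  Quizzes 70.4 × 0.12 = 8.448
  Case studies 50 × 0.12 = 6
Sum = 68.688
68.688 is ≥ 66 and < 86 → Proficient

Proficient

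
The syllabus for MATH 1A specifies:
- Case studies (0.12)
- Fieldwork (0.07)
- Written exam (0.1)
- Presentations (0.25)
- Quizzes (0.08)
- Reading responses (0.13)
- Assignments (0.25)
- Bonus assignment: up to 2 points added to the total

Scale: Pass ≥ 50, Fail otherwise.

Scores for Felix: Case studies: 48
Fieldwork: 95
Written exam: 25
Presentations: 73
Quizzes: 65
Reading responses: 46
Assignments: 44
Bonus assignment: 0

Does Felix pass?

Weighted total:
  Case studies 48 × 0.12 = 5.76
  Fieldwork 95 × 0.07 = 6.65
  Written exam 25 × 0.1 = 2.5
  Presentations 73 × 0.25 = 18.25
  Quizzes 65 × 0.08 = 5.2
  Reading responses 46 × 0.13 = 5.98
  Assignments 44 × 0.25 = 11
Sum = 55.34
Bonus assignment: 55.34 + 0 = 55.34
55.34 ≥ 50 → Pass

Pass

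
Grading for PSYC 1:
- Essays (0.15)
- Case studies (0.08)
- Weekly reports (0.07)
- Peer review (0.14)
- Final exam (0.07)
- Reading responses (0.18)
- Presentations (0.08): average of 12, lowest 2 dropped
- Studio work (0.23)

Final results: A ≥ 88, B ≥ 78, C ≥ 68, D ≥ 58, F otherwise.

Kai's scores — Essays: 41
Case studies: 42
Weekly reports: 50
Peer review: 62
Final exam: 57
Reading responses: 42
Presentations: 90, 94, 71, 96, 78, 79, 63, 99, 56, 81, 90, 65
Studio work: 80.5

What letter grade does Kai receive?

Presentations: drop 56, 63 → average of remaining 10 = 843/10 = 84.3
Weighted total:
  Essays 41 × 0.15 = 6.15
  Case studies 42 × 0.08 = 3.36
  Weekly reports 50 × 0.07 = 3.5
  Peer review 62 × 0.14 = 8.68
  Final exam 57 × 0.07 = 3.99
  Reading responses 42 × 0.18 = 7.56
  Presentations 84.3 × 0.08 = 6.744
  Studio work 80.5 × 0.23 = 18.515
Sum = 58.499
58.499 is ≥ 58 and < 68 → D

D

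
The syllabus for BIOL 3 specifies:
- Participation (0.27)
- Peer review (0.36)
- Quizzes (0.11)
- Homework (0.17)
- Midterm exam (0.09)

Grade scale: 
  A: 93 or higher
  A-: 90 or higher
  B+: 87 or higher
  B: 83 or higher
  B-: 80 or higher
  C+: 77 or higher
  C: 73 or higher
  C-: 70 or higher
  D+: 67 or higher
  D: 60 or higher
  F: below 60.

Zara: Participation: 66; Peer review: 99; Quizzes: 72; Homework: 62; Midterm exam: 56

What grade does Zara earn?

Weighted total:
  Participation 66 × 0.27 = 17.82
  Peer review 99 × 0.36 = 35.64
  Quizzes 72 × 0.11 = 7.92
  Homework 62 × 0.17 = 10.54
  Midterm exam 56 × 0.09 = 5.04
Sum = 76.96
76.96 is ≥ 73 and < 77 → C

C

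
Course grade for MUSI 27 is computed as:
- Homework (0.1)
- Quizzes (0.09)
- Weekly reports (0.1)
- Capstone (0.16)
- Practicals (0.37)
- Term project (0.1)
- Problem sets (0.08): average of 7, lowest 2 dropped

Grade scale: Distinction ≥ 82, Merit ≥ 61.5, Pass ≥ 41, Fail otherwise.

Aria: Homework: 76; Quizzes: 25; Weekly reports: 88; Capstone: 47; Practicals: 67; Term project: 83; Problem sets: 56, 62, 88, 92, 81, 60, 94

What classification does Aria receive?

Problem sets: drop 56, 60 → average of remaining 5 = 417/5 = 83.4
Weighted total:
  Homework 76 × 0.1 = 7.6
  Quizzes 25 × 0.09 = 2.25
  Weekly reports 88 × 0.1 = 8.8
  Capstone 47 × 0.16 = 7.52
  Practicals 67 × 0.37 = 24.79
  Term project 83 × 0.1 = 8.3
  Problem sets 83.4 × 0.08 = 6.672
Sum = 65.932
65.932 is ≥ 61.5 and < 82 → Merit

Merit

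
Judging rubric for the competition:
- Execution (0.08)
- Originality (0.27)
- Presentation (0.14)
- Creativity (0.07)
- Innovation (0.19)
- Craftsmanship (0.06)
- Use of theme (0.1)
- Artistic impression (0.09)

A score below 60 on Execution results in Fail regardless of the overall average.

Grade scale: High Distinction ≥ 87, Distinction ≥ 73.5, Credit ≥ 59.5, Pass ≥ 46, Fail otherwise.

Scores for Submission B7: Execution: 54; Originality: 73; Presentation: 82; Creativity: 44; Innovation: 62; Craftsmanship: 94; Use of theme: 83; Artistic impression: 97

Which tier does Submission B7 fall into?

Fail

Execution score 54 < 60: minimum not met.
Weighted total:
  Execution 54 × 0.08 = 4.32
  Originality 73 × 0.27 = 19.71
  Presentation 82 × 0.14 = 11.48
  Creativity 44 × 0.07 = 3.08
  Innovation 62 × 0.19 = 11.78
  Craftsmanship 94 × 0.06 = 5.64
  Use of theme 83 × 0.1 = 8.3
  Artistic impression 97 × 0.09 = 8.73
Sum = 73.04
Because the Execution minimum was not met, the result is Fail.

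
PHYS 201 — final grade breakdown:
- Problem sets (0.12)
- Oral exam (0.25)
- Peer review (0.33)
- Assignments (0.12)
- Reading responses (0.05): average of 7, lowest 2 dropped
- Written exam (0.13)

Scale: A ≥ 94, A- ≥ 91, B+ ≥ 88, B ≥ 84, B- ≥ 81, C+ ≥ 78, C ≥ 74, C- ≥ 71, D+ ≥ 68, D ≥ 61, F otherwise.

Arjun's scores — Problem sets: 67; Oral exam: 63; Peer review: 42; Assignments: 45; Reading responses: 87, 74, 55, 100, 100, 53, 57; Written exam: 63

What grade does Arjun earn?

Reading responses: drop 53, 55 → average of remaining 5 = 418/5 = 83.6
Weighted total:
  Problem sets 67 × 0.12 = 8.04
  Oral exam 63 × 0.25 = 15.75
  Peer review 42 × 0.33 = 13.86
  Assignments 45 × 0.12 = 5.4
  Reading responses 83.6 × 0.05 = 4.18
  Written exam 63 × 0.13 = 8.19
Sum = 55.42
55.42 < 61 → F

F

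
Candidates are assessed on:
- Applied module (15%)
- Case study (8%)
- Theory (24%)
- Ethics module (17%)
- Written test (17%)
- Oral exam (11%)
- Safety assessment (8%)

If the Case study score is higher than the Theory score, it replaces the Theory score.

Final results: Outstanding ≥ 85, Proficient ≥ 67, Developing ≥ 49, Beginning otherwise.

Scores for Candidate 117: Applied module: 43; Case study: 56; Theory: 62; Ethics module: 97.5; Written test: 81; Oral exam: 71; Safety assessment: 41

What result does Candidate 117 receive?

Case study (56) ≤ Theory (62), so Theory stays at 62.
Weighted total:
  Applied module 43 × 0.15 = 6.45
  Case study 56 × 0.08 = 4.48
  Theory 62 × 0.24 = 14.88
  Ethics module 97.5 × 0.17 = 16.575
  Written test 81 × 0.17 = 13.77
  Oral exam 71 × 0.11 = 7.81
  Safety assessment 41 × 0.08 = 3.28
Sum = 67.245
67.245 is ≥ 67 and < 85 → Proficient

Proficient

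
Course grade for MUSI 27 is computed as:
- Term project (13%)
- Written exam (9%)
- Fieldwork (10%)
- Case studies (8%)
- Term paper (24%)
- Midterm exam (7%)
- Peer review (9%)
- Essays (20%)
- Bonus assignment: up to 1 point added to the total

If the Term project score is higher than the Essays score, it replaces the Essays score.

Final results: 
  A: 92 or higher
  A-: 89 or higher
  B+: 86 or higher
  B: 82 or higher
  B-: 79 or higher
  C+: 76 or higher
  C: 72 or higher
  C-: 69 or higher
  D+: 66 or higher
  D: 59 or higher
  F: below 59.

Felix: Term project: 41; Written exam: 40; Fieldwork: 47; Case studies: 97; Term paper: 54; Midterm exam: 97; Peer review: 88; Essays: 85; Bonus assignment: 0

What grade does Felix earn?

D+

Term project (41) ≤ Essays (85), so Essays stays at 85.
Weighted total:
  Term project 41 × 0.13 = 5.33
  Written exam 40 × 0.09 = 3.6
  Fieldwork 47 × 0.1 = 4.7
  Case studies 97 × 0.08 = 7.76
  Term paper 54 × 0.24 = 12.96
  Midterm exam 97 × 0.07 = 6.79
  Peer review 88 × 0.09 = 7.92
  Essays 85 × 0.2 = 17
Sum = 66.06
Bonus assignment: 66.06 + 0 = 66.06
66.06 is ≥ 66 and < 69 → D+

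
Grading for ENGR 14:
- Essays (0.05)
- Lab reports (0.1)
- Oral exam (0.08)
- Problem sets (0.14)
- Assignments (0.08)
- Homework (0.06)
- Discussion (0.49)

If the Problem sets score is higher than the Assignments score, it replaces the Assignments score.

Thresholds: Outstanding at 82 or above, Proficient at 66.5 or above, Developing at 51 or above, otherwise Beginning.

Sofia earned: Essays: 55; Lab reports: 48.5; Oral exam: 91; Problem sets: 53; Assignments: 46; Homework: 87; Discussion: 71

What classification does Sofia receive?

Problem sets (53) > Assignments (46), so Assignments counts as 53.
Weighted total:
  Essays 55 × 0.05 = 2.75
  Lab reports 48.5 × 0.1 = 4.85
  Oral exam 91 × 0.08 = 7.28
  Problem sets 53 × 0.14 = 7.42
  Assignments 53 × 0.08 = 4.24
  Homework 87 × 0.06 = 5.22
  Discussion 71 × 0.49 = 34.79
Sum = 66.55
66.55 is ≥ 66.5 and < 82 → Proficient

Proficient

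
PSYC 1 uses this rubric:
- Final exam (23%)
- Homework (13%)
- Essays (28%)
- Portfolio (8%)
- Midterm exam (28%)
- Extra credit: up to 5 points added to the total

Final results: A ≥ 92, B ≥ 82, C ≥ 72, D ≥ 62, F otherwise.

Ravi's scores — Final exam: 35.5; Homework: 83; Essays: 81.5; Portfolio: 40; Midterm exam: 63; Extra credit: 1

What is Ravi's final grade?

Weighted total:
  Final exam 35.5 × 0.23 = 8.165
  Homework 83 × 0.13 = 10.79
  Essays 81.5 × 0.28 = 22.82
  Portfolio 40 × 0.08 = 3.2
  Midterm exam 63 × 0.28 = 17.64
Sum = 62.615
Extra credit: 62.615 + 1 = 63.615
63.615 is ≥ 62 and < 72 → D

D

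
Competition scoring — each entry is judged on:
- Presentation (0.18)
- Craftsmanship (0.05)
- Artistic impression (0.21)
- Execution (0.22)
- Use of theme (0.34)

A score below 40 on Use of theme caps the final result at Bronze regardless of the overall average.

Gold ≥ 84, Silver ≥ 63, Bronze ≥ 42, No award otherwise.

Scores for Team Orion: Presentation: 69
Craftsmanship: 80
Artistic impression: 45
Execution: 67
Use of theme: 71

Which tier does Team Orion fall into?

Silver

Use of theme score 71 ≥ 40: minimum met.
Weighted total:
  Presentation 69 × 0.18 = 12.42
  Craftsmanship 80 × 0.05 = 4
  Artistic impression 45 × 0.21 = 9.45
  Execution 67 × 0.22 = 14.74
  Use of theme 71 × 0.34 = 24.14
Sum = 64.75
64.75 is ≥ 63 and < 84 → Silver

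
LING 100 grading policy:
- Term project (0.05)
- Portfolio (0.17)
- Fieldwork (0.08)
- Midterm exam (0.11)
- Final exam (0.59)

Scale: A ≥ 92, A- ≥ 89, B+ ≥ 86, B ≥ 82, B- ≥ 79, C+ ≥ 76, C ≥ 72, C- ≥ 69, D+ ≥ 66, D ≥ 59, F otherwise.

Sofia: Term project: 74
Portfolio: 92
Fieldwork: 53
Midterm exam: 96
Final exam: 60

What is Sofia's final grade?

Weighted total:
  Term project 74 × 0.05 = 3.7
  Portfolio 92 × 0.17 = 15.64
  Fieldwork 53 × 0.08 = 4.24
  Midterm exam 96 × 0.11 = 10.56
  Final exam 60 × 0.59 = 35.4
Sum = 69.54
69.54 is ≥ 69 and < 72 → C-

C-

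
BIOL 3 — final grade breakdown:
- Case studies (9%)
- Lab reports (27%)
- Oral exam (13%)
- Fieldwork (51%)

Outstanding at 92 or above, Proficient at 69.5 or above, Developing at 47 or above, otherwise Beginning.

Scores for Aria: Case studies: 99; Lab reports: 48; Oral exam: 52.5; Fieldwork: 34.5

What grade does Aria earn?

Beginning

Weighted total:
  Case studies 99 × 0.09 = 8.91
  Lab reports 48 × 0.27 = 12.96
  Oral exam 52.5 × 0.13 = 6.825
  Fieldwork 34.5 × 0.51 = 17.595
Sum = 46.29
46.29 < 47 → Beginning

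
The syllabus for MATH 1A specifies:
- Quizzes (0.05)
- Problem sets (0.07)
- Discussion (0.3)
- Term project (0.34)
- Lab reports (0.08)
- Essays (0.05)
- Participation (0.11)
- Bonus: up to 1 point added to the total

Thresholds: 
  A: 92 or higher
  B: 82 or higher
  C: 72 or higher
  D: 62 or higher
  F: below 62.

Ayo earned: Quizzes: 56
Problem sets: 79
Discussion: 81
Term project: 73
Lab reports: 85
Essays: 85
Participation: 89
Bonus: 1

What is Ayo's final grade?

Weighted total:
  Quizzes 56 × 0.05 = 2.8
  Problem sets 79 × 0.07 = 5.53
  Discussion 81 × 0.3 = 24.3
  Term project 73 × 0.34 = 24.82
  Lab reports 85 × 0.08 = 6.8
  Essays 85 × 0.05 = 4.25
  Participation 89 × 0.11 = 9.79
Sum = 78.29
Bonus: 78.29 + 1 = 79.29
79.29 is ≥ 72 and < 82 → C

C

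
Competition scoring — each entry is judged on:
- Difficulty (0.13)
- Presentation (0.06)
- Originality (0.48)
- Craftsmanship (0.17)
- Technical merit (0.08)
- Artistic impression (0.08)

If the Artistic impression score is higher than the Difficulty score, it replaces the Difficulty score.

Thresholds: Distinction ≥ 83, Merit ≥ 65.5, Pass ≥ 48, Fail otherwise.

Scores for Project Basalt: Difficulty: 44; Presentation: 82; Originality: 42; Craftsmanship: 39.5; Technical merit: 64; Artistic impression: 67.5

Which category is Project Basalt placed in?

Artistic impression (67.5) > Difficulty (44), so Difficulty counts as 67.5.
Weighted total:
  Difficulty 67.5 × 0.13 = 8.775
  Presentation 82 × 0.06 = 4.92
  Originality 42 × 0.48 = 20.16
  Craftsmanship 39.5 × 0.17 = 6.715
  Technical merit 64 × 0.08 = 5.12
  Artistic impression 67.5 × 0.08 = 5.4
Sum = 51.09
51.09 is ≥ 48 and < 65.5 → Pass

Pass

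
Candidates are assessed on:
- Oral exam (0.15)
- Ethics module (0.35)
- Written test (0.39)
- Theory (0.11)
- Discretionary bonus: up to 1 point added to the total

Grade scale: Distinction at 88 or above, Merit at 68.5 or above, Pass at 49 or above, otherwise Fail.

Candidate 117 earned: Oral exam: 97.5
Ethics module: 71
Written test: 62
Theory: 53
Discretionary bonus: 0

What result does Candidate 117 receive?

Merit

Weighted total:
  Oral exam 97.5 × 0.15 = 14.625
  Ethics module 71 × 0.35 = 24.85
  Written test 62 × 0.39 = 24.18
  Theory 53 × 0.11 = 5.83
Sum = 69.485
Discretionary bonus: 69.485 + 0 = 69.485
69.485 is ≥ 68.5 and < 88 → Merit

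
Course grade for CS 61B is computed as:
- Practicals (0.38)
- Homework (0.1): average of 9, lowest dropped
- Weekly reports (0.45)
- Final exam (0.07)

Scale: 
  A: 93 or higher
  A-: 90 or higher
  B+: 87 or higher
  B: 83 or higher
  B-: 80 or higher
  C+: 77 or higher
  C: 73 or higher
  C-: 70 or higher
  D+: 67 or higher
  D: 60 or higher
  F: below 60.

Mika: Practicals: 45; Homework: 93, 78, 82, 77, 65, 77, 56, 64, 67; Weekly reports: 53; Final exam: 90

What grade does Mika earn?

F

Homework: drop 56 → average of remaining 8 = 603/8 = 75.375
Weighted total:
  Practicals 45 × 0.38 = 17.1
  Homework 75.375 × 0.1 = 7.5375
  Weekly reports 53 × 0.45 = 23.85
  Final exam 90 × 0.07 = 6.3
Sum = 54.7875
54.7875 < 60 → F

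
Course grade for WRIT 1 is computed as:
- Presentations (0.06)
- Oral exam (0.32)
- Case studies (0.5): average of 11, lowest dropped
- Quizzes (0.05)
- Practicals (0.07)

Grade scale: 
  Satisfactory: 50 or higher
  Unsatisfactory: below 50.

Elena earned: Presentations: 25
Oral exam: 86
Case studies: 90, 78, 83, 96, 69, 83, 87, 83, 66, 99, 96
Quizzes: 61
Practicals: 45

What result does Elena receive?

Satisfactory

Case studies: drop 66 → average of remaining 10 = 864/10 = 86.4
Weighted total:
  Presentations 25 × 0.06 = 1.5
  Oral exam 86 × 0.32 = 27.52
  Case studies 86.4 × 0.5 = 43.2
  Quizzes 61 × 0.05 = 3.05
  Practicals 45 × 0.07 = 3.15
Sum = 78.42
78.42 ≥ 50 → Satisfactory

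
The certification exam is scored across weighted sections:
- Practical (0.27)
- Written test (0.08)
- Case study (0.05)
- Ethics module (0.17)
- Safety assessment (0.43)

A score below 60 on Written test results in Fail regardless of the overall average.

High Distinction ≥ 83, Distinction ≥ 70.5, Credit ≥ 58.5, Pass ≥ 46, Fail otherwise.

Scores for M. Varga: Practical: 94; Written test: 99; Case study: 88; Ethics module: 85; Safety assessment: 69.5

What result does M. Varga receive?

Distinction

Written test score 99 ≥ 60: minimum met.
Weighted total:
  Practical 94 × 0.27 = 25.38
  Written test 99 × 0.08 = 7.92
  Case study 88 × 0.05 = 4.4
  Ethics module 85 × 0.17 = 14.45
  Safety assessment 69.5 × 0.43 = 29.885
Sum = 82.035
82.035 is ≥ 70.5 and < 83 → Distinction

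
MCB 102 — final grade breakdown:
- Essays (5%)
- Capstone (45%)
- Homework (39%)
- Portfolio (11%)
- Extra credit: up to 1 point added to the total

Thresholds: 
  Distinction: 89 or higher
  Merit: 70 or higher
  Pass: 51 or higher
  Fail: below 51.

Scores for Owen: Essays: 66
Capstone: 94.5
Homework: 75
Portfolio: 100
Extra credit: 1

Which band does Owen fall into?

Merit

Weighted total:
  Essays 66 × 0.05 = 3.3
  Capstone 94.5 × 0.45 = 42.525
  Homework 75 × 0.39 = 29.25
  Portfolio 100 × 0.11 = 11
Sum = 86.075
Extra credit: 86.075 + 1 = 87.075
87.075 is ≥ 70 and < 89 → Merit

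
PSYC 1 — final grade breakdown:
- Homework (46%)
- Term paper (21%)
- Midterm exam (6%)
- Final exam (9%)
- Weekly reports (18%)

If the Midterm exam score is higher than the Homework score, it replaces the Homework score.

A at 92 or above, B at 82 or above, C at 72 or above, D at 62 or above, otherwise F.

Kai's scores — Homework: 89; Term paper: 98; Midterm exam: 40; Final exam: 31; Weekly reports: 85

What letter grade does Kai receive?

B

Midterm exam (40) ≤ Homework (89), so Homework stays at 89.
Weighted total:
  Homework 89 × 0.46 = 40.94
  Term paper 98 × 0.21 = 20.58
  Midterm exam 40 × 0.06 = 2.4
  Final exam 31 × 0.09 = 2.79
  Weekly reports 85 × 0.18 = 15.3
Sum = 82.01
82.01 is ≥ 82 and < 92 → B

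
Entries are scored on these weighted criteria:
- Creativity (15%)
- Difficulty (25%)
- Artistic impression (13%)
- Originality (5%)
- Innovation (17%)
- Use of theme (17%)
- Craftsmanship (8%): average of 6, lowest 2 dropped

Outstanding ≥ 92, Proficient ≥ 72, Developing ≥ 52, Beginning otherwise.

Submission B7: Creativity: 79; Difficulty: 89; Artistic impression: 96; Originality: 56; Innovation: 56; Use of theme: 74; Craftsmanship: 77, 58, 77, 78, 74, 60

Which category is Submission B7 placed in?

Proficient

Craftsmanship: drop 58, 60 → average of remaining 4 = 306/4 = 76.5
Weighted total:
  Creativity 79 × 0.15 = 11.85
  Difficulty 89 × 0.25 = 22.25
  Artistic impression 96 × 0.13 = 12.48
  Originality 56 × 0.05 = 2.8
  Innovation 56 × 0.17 = 9.52
  Use of theme 74 × 0.17 = 12.58
  Craftsmanship 76.5 × 0.08 = 6.12
Sum = 77.6
77.6 is ≥ 72 and < 92 → Proficient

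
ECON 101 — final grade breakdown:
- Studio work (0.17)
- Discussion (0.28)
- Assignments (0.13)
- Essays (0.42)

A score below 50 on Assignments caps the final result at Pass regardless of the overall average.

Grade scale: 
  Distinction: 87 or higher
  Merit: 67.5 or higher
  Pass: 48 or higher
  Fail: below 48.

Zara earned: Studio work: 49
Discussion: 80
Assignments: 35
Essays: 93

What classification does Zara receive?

Pass

Assignments score 35 < 50: minimum not met.
Weighted total:
  Studio work 49 × 0.17 = 8.33
  Discussion 80 × 0.28 = 22.4
  Assignments 35 × 0.13 = 4.55
  Essays 93 × 0.42 = 39.06
Sum = 74.34
74.34 would be Merit; cap at Pass applies → Pass.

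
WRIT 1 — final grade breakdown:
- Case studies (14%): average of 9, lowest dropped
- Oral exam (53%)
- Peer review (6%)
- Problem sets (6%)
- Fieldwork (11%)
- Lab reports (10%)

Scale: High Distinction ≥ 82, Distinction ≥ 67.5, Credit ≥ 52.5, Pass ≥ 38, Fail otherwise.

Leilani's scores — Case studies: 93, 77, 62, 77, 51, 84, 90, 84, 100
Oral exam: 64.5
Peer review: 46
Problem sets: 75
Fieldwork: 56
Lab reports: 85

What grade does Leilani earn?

Case studies: drop 51 → average of remaining 8 = 667/8 = 83.375
Weighted total:
  Case studies 83.375 × 0.14 = 11.6725
  Oral exam 64.5 × 0.53 = 34.185
  Peer review 46 × 0.06 = 2.76
  Problem sets 75 × 0.06 = 4.5
  Fieldwork 56 × 0.11 = 6.16
  Lab reports 85 × 0.1 = 8.5
Sum = 67.7775
67.7775 is ≥ 67.5 and < 82 → Distinction

Distinction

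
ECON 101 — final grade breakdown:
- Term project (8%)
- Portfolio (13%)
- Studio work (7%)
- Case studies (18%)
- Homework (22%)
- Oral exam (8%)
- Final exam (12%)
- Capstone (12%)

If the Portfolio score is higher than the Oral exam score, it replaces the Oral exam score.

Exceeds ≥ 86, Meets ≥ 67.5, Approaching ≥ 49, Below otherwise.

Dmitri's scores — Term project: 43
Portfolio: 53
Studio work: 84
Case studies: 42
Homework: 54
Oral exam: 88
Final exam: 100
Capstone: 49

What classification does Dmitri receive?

Approaching

Portfolio (53) ≤ Oral exam (88), so Oral exam stays at 88.
Weighted total:
  Term project 43 × 0.08 = 3.44
  Portfolio 53 × 0.13 = 6.89
  Studio work 84 × 0.07 = 5.88
  Case studies 42 × 0.18 = 7.56
  Homework 54 × 0.22 = 11.88
  Oral exam 88 × 0.08 = 7.04
  Final exam 100 × 0.12 = 12
  Capstone 49 × 0.12 = 5.88
Sum = 60.57
60.57 is ≥ 49 and < 67.5 → Approaching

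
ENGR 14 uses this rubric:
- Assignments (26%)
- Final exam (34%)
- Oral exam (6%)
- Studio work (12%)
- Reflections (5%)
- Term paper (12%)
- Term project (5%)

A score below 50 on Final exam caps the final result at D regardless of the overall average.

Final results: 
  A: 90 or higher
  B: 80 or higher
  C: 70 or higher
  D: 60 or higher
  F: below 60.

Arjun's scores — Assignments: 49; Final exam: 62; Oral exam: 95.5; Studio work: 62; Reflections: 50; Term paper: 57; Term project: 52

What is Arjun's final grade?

F

Final exam score 62 ≥ 50: minimum met.
Weighted total:
  Assignments 49 × 0.26 = 12.74
  Final exam 62 × 0.34 = 21.08
  Oral exam 95.5 × 0.06 = 5.73
  Studio work 62 × 0.12 = 7.44
  Reflections 50 × 0.05 = 2.5
  Term paper 57 × 0.12 = 6.84
  Term project 52 × 0.05 = 2.6
Sum = 58.93
58.93 < 60 → F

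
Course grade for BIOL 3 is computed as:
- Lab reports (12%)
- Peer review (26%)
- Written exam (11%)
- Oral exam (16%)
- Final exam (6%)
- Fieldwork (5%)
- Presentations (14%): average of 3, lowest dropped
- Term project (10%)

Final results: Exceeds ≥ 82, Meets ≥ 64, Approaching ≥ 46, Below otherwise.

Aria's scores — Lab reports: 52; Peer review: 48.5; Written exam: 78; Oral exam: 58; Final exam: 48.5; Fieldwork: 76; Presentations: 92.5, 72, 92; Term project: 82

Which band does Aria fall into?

Meets

Presentations: drop 72 → average of remaining 2 = 184.5/2 = 92.25
Weighted total:
  Lab reports 52 × 0.12 = 6.24
  Peer review 48.5 × 0.26 = 12.61
  Written exam 78 × 0.11 = 8.58
  Oral exam 58 × 0.16 = 9.28
  Final exam 48.5 × 0.06 = 2.91
  Fieldwork 76 × 0.05 = 3.8
  Presentations 92.25 × 0.14 = 12.915
  Term project 82 × 0.1 = 8.2
Sum = 64.535
64.535 is ≥ 64 and < 82 → Meets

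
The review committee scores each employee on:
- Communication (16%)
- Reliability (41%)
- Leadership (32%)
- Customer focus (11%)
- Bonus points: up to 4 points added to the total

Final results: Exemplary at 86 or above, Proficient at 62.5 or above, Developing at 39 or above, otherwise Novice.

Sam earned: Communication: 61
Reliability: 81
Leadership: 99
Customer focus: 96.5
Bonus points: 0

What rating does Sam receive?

Proficient

Weighted total:
  Communication 61 × 0.16 = 9.76
  Reliability 81 × 0.41 = 33.21
  Leadership 99 × 0.32 = 31.68
  Customer focus 96.5 × 0.11 = 10.615
Sum = 85.265
Bonus points: 85.265 + 0 = 85.265
85.265 is ≥ 62.5 and < 86 → Proficient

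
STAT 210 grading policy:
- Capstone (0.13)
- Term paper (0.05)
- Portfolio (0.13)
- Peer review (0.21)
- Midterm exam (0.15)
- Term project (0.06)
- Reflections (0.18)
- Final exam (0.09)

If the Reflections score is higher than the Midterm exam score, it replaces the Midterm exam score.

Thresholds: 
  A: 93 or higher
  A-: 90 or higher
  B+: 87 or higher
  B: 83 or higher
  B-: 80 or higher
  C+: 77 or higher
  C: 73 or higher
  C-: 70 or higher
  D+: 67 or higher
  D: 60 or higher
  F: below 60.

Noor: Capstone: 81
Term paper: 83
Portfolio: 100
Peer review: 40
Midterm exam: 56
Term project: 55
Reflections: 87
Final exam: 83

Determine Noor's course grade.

Reflections (87) > Midterm exam (56), so Midterm exam counts as 87.
Weighted total:
  Capstone 81 × 0.13 = 10.53
  Term paper 83 × 0.05 = 4.15
  Portfolio 100 × 0.13 = 13
  Peer review 40 × 0.21 = 8.4
  Midterm exam 87 × 0.15 = 13.05
  Term project 55 × 0.06 = 3.3
  Reflections 87 × 0.18 = 15.66
  Final exam 83 × 0.09 = 7.47
Sum = 75.56
75.56 is ≥ 73 and < 77 → C

C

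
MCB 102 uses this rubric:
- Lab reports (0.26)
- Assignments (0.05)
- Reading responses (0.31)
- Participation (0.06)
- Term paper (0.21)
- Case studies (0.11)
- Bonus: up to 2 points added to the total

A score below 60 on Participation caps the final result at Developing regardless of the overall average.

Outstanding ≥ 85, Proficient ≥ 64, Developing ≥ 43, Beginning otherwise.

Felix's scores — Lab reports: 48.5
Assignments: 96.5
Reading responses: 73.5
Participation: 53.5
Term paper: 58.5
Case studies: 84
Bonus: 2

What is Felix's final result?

Participation score 53.5 < 60: minimum not met.
Weighted total:
  Lab reports 48.5 × 0.26 = 12.61
  Assignments 96.5 × 0.05 = 4.825
  Reading responses 73.5 × 0.31 = 22.785
  Participation 53.5 × 0.06 = 3.21
  Term paper 58.5 × 0.21 = 12.285
  Case studies 84 × 0.11 = 9.24
Sum = 64.955
Bonus: 64.955 + 2 = 66.955
66.955 would be Proficient; cap at Developing applies → Developing.

Developing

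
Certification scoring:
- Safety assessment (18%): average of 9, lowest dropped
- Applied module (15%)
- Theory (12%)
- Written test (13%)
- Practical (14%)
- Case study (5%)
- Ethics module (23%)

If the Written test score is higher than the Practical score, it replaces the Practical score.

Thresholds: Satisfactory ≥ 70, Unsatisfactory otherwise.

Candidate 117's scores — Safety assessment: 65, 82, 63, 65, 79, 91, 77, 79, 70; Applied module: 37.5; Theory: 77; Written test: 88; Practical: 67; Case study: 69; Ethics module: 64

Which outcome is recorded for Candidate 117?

Safety assessment: drop 63 → average of remaining 8 = 608/8 = 76
Written test (88) > Practical (67), so Practical counts as 88.
Weighted total:
  Safety assessment 76 × 0.18 = 13.68
  Applied module 37.5 × 0.15 = 5.625
  Theory 77 × 0.12 = 9.24
  Written test 88 × 0.13 = 11.44
  Practical 88 × 0.14 = 12.32
  Case study 69 × 0.05 = 3.45
  Ethics module 64 × 0.23 = 14.72
Sum = 70.475
70.475 ≥ 70 → Satisfactory

Satisfactory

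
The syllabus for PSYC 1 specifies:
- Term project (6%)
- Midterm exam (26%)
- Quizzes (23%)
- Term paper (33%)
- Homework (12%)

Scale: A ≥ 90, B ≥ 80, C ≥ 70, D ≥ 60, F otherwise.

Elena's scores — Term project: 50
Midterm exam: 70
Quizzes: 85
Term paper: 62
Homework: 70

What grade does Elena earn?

Weighted total:
  Term project 50 × 0.06 = 3
  Midterm exam 70 × 0.26 = 18.2
  Quizzes 85 × 0.23 = 19.55
  Term paper 62 × 0.33 = 20.46
  Homework 70 × 0.12 = 8.4
Sum = 69.61
69.61 is ≥ 60 and < 70 → D

D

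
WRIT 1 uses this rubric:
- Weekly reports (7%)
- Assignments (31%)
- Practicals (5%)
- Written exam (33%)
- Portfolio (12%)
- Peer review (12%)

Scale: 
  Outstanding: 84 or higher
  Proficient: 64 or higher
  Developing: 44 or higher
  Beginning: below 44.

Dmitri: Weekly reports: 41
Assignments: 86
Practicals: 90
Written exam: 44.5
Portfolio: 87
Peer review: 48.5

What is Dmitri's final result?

Proficient

Weighted total:
  Weekly reports 41 × 0.07 = 2.87
  Assignments 86 × 0.31 = 26.66
  Practicals 90 × 0.05 = 4.5
  Written exam 44.5 × 0.33 = 14.685
  Portfolio 87 × 0.12 = 10.44
  Peer review 48.5 × 0.12 = 5.82
Sum = 64.975
64.975 is ≥ 64 and < 84 → Proficient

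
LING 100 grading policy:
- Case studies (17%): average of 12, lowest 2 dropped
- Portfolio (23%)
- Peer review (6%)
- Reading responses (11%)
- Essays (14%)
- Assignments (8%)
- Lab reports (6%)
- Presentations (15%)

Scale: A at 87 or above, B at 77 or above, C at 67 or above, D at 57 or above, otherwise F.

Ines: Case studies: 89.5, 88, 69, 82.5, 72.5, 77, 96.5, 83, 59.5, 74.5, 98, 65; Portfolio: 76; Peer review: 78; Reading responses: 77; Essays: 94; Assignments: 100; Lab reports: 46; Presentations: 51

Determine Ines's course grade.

Case studies: drop 59.5, 65 → average of remaining 10 = 830.5/10 = 83.05
Weighted total:
  Case studies 83.05 × 0.17 = 14.1185
  Portfolio 76 × 0.23 = 17.48
  Peer review 78 × 0.06 = 4.68
  Reading responses 77 × 0.11 = 8.47
  Essays 94 × 0.14 = 13.16
  Assignments 100 × 0.08 = 8
  Lab reports 46 × 0.06 = 2.76
  Presentations 51 × 0.15 = 7.65
Sum = 76.3185
76.3185 is ≥ 67 and < 77 → C

C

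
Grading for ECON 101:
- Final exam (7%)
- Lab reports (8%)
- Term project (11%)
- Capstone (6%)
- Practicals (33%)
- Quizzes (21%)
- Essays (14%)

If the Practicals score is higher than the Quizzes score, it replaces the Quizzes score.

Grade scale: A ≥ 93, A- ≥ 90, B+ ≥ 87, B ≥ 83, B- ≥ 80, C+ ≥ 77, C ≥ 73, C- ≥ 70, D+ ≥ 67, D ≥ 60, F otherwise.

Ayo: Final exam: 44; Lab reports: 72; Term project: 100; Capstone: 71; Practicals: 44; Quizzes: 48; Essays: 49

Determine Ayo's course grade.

F

Practicals (44) ≤ Quizzes (48), so Quizzes stays at 48.
Weighted total:
  Final exam 44 × 0.07 = 3.08
  Lab reports 72 × 0.08 = 5.76
  Term project 100 × 0.11 = 11
  Capstone 71 × 0.06 = 4.26
  Practicals 44 × 0.33 = 14.52
  Quizzes 48 × 0.21 = 10.08
  Essays 49 × 0.14 = 6.86
Sum = 55.56
55.56 < 60 → F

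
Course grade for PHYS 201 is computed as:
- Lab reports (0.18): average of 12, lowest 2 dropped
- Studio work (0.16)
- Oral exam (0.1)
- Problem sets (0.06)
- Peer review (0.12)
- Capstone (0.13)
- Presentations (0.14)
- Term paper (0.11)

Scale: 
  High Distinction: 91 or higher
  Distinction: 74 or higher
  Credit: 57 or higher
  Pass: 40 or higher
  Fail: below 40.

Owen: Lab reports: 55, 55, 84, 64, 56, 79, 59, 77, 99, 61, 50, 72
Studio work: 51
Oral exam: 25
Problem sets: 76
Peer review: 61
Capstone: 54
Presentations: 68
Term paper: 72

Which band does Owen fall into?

Credit

Lab reports: drop 50, 55 → average of remaining 10 = 706/10 = 70.6
Weighted total:
  Lab reports 70.6 × 0.18 = 12.708
  Studio work 51 × 0.16 = 8.16
  Oral exam 25 × 0.1 = 2.5
  Problem sets 76 × 0.06 = 4.56
  Peer review 61 × 0.12 = 7.32
  Capstone 54 × 0.13 = 7.02
  Presentations 68 × 0.14 = 9.52
  Term paper 72 × 0.11 = 7.92
Sum = 59.708
59.708 is ≥ 57 and < 74 → Credit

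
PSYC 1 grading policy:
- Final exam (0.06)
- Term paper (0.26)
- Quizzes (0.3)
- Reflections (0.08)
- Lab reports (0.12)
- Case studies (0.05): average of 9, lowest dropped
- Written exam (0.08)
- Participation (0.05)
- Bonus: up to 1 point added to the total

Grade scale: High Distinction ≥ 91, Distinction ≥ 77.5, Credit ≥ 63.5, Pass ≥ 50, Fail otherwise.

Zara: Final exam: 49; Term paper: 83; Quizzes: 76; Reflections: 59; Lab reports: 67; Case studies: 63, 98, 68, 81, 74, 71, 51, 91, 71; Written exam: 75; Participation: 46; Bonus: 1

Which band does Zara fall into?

Credit

Case studies: drop 51 → average of remaining 8 = 617/8 = 77.125
Weighted total:
  Final exam 49 × 0.06 = 2.94
  Term paper 83 × 0.26 = 21.58
  Quizzes 76 × 0.3 = 22.8
  Reflections 59 × 0.08 = 4.72
  Lab reports 67 × 0.12 = 8.04
  Case studies 77.125 × 0.05 = 3.85625
  Written exam 75 × 0.08 = 6
  Participation 46 × 0.05 = 2.3
Sum = 72.23625
Bonus: 72.23625 + 1 = 73.23625
73.23625 is ≥ 63.5 and < 77.5 → Credit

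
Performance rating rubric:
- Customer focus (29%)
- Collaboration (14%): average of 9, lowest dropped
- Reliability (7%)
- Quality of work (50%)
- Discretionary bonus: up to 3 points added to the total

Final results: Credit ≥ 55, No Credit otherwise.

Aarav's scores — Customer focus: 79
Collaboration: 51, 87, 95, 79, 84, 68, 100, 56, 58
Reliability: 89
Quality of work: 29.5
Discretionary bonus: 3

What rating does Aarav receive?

Collaboration: drop 51 → average of remaining 8 = 627/8 = 78.375
Weighted total:
  Customer focus 79 × 0.29 = 22.91
  Collaboration 78.375 × 0.14 = 10.9725
  Reliability 89 × 0.07 = 6.23
  Quality of work 29.5 × 0.5 = 14.75
Sum = 54.8625
Discretionary bonus: 54.8625 + 3 = 57.8625
57.8625 ≥ 55 → Credit

Credit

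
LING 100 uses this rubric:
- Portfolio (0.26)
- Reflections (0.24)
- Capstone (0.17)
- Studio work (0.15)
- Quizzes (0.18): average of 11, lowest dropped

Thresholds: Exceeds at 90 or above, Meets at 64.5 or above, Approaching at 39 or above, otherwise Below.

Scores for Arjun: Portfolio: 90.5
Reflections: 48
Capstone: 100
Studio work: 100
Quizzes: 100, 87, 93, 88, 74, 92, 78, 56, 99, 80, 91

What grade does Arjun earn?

Quizzes: drop 56 → average of remaining 10 = 882/10 = 88.2
Weighted total:
  Portfolio 90.5 × 0.26 = 23.53
  Reflections 48 × 0.24 = 11.52
  Capstone 100 × 0.17 = 17
  Studio work 100 × 0.15 = 15
  Quizzes 88.2 × 0.18 = 15.876
Sum = 82.926
82.926 is ≥ 64.5 and < 90 → Meets

Meets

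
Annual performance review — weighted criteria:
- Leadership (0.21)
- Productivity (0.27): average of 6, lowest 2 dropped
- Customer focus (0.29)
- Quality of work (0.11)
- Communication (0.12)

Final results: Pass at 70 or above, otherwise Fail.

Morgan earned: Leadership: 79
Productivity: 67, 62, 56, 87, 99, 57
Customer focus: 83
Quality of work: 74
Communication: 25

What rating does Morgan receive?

Productivity: drop 56, 57 → average of remaining 4 = 315/4 = 78.75
Weighted total:
  Leadership 79 × 0.21 = 16.59
  Productivity 78.75 × 0.27 = 21.2625
  Customer focus 83 × 0.29 = 24.07
  Quality of work 74 × 0.11 = 8.14
  Communication 25 × 0.12 = 3
Sum = 73.0625
73.0625 ≥ 70 → Pass

Pass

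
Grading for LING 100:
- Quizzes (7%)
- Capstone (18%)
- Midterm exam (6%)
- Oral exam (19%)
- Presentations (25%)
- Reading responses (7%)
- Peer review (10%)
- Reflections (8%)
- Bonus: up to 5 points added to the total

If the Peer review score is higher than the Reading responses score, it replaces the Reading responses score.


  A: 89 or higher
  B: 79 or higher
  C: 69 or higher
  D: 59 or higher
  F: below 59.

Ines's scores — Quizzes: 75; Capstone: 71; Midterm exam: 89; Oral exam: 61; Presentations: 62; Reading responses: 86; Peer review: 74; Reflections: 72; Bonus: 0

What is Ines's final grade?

Peer review (74) ≤ Reading responses (86), so Reading responses stays at 86.
Weighted total:
  Quizzes 75 × 0.07 = 5.25
  Capstone 71 × 0.18 = 12.78
  Midterm exam 89 × 0.06 = 5.34
  Oral exam 61 × 0.19 = 11.59
  Presentations 62 × 0.25 = 15.5
  Reading responses 86 × 0.07 = 6.02
  Peer review 74 × 0.1 = 7.4
  Reflections 72 × 0.08 = 5.76
Sum = 69.64
Bonus: 69.64 + 0 = 69.64
69.64 is ≥ 69 and < 79 → C

C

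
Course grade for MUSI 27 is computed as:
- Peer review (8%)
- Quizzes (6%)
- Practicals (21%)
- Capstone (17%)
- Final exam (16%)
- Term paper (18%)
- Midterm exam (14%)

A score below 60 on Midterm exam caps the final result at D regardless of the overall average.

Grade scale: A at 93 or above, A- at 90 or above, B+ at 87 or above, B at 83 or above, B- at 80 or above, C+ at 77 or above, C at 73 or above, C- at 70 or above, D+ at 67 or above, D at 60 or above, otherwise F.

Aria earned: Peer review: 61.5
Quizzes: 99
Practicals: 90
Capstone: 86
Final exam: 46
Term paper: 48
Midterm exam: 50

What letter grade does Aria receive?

D

Midterm exam score 50 < 60: minimum not met.
Weighted total:
  Peer review 61.5 × 0.08 = 4.92
  Quizzes 99 × 0.06 = 5.94
  Practicals 90 × 0.21 = 18.9
  Capstone 86 × 0.17 = 14.62
  Final exam 46 × 0.16 = 7.36
  Term paper 48 × 0.18 = 8.64
  Midterm exam 50 × 0.14 = 7
Sum = 67.38
67.38 would be D+; cap at D applies → D.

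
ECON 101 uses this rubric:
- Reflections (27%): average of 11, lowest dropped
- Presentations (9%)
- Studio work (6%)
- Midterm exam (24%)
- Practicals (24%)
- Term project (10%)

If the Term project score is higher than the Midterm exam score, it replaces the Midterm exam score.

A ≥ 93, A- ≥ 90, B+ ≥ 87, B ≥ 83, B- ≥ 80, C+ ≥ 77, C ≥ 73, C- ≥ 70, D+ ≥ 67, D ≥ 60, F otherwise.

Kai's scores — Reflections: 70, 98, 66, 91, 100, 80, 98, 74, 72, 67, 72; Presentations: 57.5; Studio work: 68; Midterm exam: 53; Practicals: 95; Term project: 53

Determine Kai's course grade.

Reflections: drop 66 → average of remaining 10 = 822/10 = 82.2
Term project (53) ≤ Midterm exam (53), so Midterm exam stays at 53.
Weighted total:
  Reflections 82.2 × 0.27 = 22.194
  Presentations 57.5 × 0.09 = 5.175
  Studio work 68 × 0.06 = 4.08
  Midterm exam 53 × 0.24 = 12.72
  Practicals 95 × 0.24 = 22.8
  Term project 53 × 0.1 = 5.3
Sum = 72.269
72.269 is ≥ 70 and < 73 → C-

C-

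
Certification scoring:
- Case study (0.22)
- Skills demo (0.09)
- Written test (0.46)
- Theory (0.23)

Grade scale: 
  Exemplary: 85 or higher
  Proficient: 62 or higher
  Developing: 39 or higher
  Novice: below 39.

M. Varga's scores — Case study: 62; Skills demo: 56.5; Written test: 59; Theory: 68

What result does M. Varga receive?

Weighted total:
  Case study 62 × 0.22 = 13.64
  Skills demo 56.5 × 0.09 = 5.085
  Written test 59 × 0.46 = 27.14
  Theory 68 × 0.23 = 15.64
Sum = 61.505
61.505 is ≥ 39 and < 62 → Developing

Developing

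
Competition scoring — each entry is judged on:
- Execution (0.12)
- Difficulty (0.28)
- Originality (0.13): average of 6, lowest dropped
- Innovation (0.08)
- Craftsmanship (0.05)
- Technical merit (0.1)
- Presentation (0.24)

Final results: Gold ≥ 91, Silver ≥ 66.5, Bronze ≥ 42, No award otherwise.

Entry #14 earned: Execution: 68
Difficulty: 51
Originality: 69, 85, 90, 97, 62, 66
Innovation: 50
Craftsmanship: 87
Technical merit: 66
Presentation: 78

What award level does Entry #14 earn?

Silver

Originality: drop 62 → average of remaining 5 = 407/5 = 81.4
Weighted total:
  Execution 68 × 0.12 = 8.16
  Difficulty 51 × 0.28 = 14.28
  Originality 81.4 × 0.13 = 10.582
  Innovation 50 × 0.08 = 4
  Craftsmanship 87 × 0.05 = 4.35
  Technical merit 66 × 0.1 = 6.6
  Presentation 78 × 0.24 = 18.72
Sum = 66.692
66.692 is ≥ 66.5 and < 91 → Silver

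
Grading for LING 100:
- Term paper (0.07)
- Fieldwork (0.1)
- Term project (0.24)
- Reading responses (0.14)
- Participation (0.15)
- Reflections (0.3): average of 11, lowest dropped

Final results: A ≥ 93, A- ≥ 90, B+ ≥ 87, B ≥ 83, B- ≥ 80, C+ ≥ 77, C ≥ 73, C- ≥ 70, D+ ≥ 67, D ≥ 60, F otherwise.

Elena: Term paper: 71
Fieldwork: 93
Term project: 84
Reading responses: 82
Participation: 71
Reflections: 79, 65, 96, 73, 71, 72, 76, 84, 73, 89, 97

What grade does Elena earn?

Reflections: drop 65 → average of remaining 10 = 810/10 = 81
Weighted total:
  Term paper 71 × 0.07 = 4.97
  Fieldwork 93 × 0.1 = 9.3
  Term project 84 × 0.24 = 20.16
  Reading responses 82 × 0.14 = 11.48
  Participation 71 × 0.15 = 10.65
  Reflections 81 × 0.3 = 24.3
Sum = 80.86
80.86 is ≥ 80 and < 83 → B-

B-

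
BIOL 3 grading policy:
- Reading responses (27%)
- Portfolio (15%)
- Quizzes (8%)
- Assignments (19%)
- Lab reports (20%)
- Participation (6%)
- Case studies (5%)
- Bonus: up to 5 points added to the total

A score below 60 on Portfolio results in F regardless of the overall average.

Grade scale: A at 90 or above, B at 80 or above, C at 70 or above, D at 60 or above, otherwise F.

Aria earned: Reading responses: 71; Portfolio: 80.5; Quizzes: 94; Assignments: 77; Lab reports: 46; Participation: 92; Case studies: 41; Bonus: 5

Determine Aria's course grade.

Portfolio score 80.5 ≥ 60: minimum met.
Weighted total:
  Reading responses 71 × 0.27 = 19.17
  Portfolio 80.5 × 0.15 = 12.075
  Quizzes 94 × 0.08 = 7.52
  Assignments 77 × 0.19 = 14.63
  Lab reports 46 × 0.2 = 9.2
  Participation 92 × 0.06 = 5.52
  Case studies 41 × 0.05 = 2.05
Sum = 70.165
Bonus: 70.165 + 5 = 75.165
75.165 is ≥ 70 and < 80 → C

C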